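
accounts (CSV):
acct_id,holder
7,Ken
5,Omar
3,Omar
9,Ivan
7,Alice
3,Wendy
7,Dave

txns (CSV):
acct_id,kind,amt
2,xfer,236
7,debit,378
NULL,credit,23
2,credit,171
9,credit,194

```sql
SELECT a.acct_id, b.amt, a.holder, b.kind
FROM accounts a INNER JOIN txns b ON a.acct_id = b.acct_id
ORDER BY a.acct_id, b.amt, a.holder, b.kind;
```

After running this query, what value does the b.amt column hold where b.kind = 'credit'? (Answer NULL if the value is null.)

194

INNER JOIN keeps only pairs where the ON condition holds.
Matching on a.acct_id = b.acct_id. A NULL in a compared column never satisfies the condition.
- a[0] acct_id=7 → 1 match(es) in b → 1 row(s).
- a[1] acct_id=5 → no match; dropped.
- a[2] acct_id=3 → no match; dropped.
- a[3] acct_id=9 → 1 match(es) in b → 1 row(s).
- a[4] acct_id=7 → 1 match(es) in b → 1 row(s).
- a[5] acct_id=3 → no match; dropped.
- a[6] acct_id=7 → 1 match(es) in b → 1 row(s).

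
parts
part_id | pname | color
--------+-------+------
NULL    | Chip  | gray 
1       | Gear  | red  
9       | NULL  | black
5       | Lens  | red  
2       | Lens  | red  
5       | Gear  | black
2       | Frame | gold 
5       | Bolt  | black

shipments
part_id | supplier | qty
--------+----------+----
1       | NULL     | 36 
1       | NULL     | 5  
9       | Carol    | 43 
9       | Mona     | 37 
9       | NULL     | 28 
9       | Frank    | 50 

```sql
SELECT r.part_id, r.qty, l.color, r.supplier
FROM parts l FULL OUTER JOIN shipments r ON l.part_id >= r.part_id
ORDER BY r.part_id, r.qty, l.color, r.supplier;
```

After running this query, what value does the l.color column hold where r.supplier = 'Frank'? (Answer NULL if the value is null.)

black

FULL OUTER JOIN keeps every row from both sides; unmatched rows get NULL for the other side's columns.
Matching on l.part_id >= r.part_id. A NULL in a compared column never satisfies the condition.
- l (part_id=NULL) has no partner → padded with NULL.
- l (part_id=1) pairs with 2 row(s) of r.
- l (part_id=9) pairs with 6 row(s) of r.
- l (part_id=5) pairs with 2 row(s) of r.
- l (part_id=2) pairs with 2 row(s) of r.
- l (part_id=5) pairs with 2 row(s) of r.
- l (part_id=2) pairs with 2 row(s) of r.
- l (part_id=5) pairs with 2 row(s) of r.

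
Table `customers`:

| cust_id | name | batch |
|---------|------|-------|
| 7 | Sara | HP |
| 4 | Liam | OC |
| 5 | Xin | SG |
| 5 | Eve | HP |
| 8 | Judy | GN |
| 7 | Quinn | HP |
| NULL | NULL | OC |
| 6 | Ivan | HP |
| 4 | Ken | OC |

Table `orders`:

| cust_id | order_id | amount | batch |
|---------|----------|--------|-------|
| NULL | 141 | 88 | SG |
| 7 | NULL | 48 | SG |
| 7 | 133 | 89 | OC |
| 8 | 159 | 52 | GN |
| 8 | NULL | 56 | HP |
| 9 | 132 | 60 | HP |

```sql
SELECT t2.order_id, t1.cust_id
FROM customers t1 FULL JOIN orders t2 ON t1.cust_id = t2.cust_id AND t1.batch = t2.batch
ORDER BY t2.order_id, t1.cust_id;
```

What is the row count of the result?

14

FULL OUTER JOIN keeps every row from both sides; unmatched rows get NULL for the other side's columns.
Matching on t1.cust_id = t2.cust_id AND t1.batch = t2.batch. A NULL in a compared column never satisfies the condition.
- t1[0] cust_id=7, batch=HP → no match; kept with NULLs on the t2 side.
- t1[1] cust_id=4, batch=OC → no match; kept with NULLs on the t2 side.
- t1[2] cust_id=5, batch=SG → no match; kept with NULLs on the t2 side.
- t1[3] cust_id=5, batch=HP → no match; kept with NULLs on the t2 side.
- t1[4] cust_id=8, batch=GN → 1 match(es) in t2 → 1 row(s).
- t1[5] cust_id=7, batch=HP → no match; kept with NULLs on the t2 side.
- t1[6] cust_id=NULL, batch=OC → no match; kept with NULLs on the t2 side.
- t1[7] cust_id=6, batch=HP → no match; kept with NULLs on the t2 side.
- t1[8] cust_id=4, batch=OC → no match; kept with NULLs on the t2 side.
- 5 row(s) from t2 found no t1 partner → padded with NULL.
Total: 1 matched + 13 padded = 14 rows.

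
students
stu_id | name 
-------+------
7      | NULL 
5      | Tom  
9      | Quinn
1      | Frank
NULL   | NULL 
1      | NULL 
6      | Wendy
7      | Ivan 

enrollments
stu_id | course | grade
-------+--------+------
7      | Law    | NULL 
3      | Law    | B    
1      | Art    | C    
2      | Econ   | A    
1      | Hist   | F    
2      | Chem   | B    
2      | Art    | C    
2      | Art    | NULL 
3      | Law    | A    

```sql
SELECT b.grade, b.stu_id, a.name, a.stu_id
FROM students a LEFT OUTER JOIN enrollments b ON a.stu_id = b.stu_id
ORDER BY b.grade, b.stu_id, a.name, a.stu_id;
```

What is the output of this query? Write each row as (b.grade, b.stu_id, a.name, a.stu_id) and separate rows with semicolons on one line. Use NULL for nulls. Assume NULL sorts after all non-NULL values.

LEFT JOIN keeps every row from `students`; unmatched rows get NULL for `enrollments`'s columns.
Matching on a.stu_id = b.stu_id. A NULL in a compared column never satisfies the condition.
Matched pairs: 6; unmatched a rows kept: 4.

(C, 1, Frank, 1); (C, 1, NULL, 1); (F, 1, Frank, 1); (F, 1, NULL, 1); (NULL, 7, Ivan, 7); (NULL, 7, NULL, 7); (NULL, NULL, Quinn, 9); (NULL, NULL, Tom, 5); (NULL, NULL, Wendy, 6); (NULL, NULL, NULL, NULL)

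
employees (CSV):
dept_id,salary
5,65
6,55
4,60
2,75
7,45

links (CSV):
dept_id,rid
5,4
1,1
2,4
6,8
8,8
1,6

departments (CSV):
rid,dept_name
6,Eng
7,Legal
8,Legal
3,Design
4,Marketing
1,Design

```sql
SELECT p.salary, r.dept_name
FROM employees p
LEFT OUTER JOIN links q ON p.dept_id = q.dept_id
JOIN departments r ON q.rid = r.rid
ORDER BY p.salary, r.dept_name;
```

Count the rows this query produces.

Step 1 — p LEFT JOIN q on dept_id → 5 row(s).
Then INNER JOIN `departments r` on rid: keep only rows whose q.rid appears in r.
Result: 3 row(s).

3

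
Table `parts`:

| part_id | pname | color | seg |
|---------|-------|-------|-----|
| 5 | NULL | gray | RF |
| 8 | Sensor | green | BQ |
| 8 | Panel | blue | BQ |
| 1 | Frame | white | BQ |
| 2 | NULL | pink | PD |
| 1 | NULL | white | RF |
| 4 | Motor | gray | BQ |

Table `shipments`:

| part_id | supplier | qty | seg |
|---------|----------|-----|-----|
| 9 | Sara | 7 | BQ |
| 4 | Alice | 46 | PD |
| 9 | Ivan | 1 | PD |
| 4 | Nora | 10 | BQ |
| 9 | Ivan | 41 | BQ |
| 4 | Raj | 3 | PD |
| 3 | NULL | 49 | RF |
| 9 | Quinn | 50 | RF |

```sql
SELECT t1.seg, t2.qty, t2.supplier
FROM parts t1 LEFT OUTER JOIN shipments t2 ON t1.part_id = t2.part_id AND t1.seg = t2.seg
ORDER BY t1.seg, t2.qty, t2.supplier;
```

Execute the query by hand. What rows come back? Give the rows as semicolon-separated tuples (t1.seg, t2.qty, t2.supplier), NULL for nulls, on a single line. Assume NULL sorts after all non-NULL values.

(BQ, 10, Nora); (BQ, NULL, NULL); (BQ, NULL, NULL); (BQ, NULL, NULL); (PD, NULL, NULL); (RF, NULL, NULL); (RF, NULL, NULL)

LEFT JOIN keeps every row from `parts`; unmatched rows get NULL for `shipments`'s columns.
Matching on t1.part_id = t2.part_id AND t1.seg = t2.seg.
- t1 row (part_id=5, seg=RF): no match → kept, t2 columns NULL.
- t1 row (part_id=8, seg=BQ): no match → kept, t2 columns NULL.
- t1 row (part_id=8, seg=BQ): no match → kept, t2 columns NULL.
- t1 row (part_id=1, seg=BQ): no match → kept, t2 columns NULL.
- t1 row (part_id=2, seg=PD): no match → kept, t2 columns NULL.
- t1 row (part_id=1, seg=RF): no match → kept, t2 columns NULL.
- t1 row (part_id=4, seg=BQ): matches 1 t2 row(s) → 1 output row(s).
After projecting and ordering:
t1.seg | t2.qty | t2.supplier
BQ | 10 | Nora
BQ | NULL | NULL
BQ | NULL | NULL
BQ | NULL | NULL
PD | NULL | NULL
RF | NULL | NULL
RF | NULL | NULL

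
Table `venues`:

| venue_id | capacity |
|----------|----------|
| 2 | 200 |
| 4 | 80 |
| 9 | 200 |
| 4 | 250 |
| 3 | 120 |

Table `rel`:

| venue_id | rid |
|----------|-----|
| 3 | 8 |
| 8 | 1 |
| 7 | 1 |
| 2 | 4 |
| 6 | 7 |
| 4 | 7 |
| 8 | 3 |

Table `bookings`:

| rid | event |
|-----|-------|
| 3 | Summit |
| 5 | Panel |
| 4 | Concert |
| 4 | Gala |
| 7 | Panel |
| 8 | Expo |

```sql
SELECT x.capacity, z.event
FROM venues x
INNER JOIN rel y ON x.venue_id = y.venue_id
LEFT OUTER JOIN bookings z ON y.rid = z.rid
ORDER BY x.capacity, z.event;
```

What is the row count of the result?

5

Joins associate left-to-right: venues INNER JOIN rel on venue_id gives 4 intermediate row(s).
Then LEFT JOIN `bookings z` on rid: each of those 4 rows is kept; rows whose y.rid has no match in z get NULL for z's columns.
Result: 5 row(s).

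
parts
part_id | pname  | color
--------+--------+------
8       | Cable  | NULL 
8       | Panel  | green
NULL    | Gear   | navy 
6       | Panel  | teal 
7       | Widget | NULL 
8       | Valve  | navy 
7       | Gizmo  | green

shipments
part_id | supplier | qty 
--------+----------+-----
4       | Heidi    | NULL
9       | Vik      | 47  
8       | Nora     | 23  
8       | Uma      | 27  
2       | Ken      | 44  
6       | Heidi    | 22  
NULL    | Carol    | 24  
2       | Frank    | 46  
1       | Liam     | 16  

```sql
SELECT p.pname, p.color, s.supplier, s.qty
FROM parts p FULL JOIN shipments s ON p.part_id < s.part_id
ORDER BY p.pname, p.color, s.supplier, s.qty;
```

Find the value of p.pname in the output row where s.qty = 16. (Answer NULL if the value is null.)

NULL

FULL OUTER JOIN keeps every row from both sides; unmatched rows get NULL for the other side's columns.
Matching on p.part_id < s.part_id. A NULL in a compared column never satisfies the condition.
- p (part_id=8) pairs with 1 row(s) of s.
- p (part_id=8) pairs with 1 row(s) of s.
- p (part_id=NULL) has no partner → padded with NULL.
- p (part_id=6) pairs with 3 row(s) of s.
- p (part_id=7) pairs with 3 row(s) of s.
- p (part_id=8) pairs with 1 row(s) of s.
- p (part_id=7) pairs with 3 row(s) of s.
- 6 row(s) from s found no p partner → padded with NULL.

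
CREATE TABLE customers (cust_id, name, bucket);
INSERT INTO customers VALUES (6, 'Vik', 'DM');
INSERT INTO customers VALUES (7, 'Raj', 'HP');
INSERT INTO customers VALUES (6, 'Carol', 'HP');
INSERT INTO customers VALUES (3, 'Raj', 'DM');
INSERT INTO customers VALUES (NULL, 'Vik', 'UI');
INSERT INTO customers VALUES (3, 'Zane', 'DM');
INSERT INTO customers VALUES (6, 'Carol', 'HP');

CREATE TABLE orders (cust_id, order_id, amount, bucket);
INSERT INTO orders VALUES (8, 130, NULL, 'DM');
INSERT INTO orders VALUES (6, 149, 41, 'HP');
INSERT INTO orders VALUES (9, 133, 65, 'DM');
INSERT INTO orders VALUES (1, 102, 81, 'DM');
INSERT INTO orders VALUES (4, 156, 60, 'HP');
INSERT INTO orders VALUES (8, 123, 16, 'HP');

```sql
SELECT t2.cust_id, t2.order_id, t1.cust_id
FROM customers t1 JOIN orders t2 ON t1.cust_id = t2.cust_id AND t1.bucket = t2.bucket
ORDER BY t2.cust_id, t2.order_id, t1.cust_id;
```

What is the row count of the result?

2

INNER JOIN keeps only pairs where the ON condition holds.
Matching on t1.cust_id = t2.cust_id AND t1.bucket = t2.bucket. A NULL in a compared column never satisfies the condition.
- cust_id=6, bucket=DM: no matching t2 row, dropped.
- cust_id=7, bucket=HP: no matching t2 row, dropped.
- cust_id=6, bucket=HP: 1 matching t2 row(s), so 1 row(s) emitted.
- cust_id=3, bucket=DM: no matching t2 row, dropped.
- cust_id=NULL, bucket=UI: no matching t2 row, dropped.
- cust_id=3, bucket=DM: no matching t2 row, dropped.
- cust_id=6, bucket=HP: 1 matching t2 row(s), so 1 row(s) emitted.
Total: 2 rows.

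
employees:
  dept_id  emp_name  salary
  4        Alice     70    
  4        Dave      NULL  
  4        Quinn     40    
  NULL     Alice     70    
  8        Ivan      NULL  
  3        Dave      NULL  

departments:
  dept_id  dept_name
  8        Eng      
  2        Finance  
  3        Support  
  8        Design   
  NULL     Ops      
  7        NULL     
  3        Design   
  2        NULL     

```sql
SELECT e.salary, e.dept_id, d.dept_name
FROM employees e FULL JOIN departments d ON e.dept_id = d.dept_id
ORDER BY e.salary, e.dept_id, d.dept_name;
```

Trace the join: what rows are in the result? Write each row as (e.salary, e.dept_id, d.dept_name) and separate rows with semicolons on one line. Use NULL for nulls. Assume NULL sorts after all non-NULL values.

(40, 4, NULL); (70, 4, NULL); (70, NULL, NULL); (NULL, 3, Design); (NULL, 3, Support); (NULL, 4, NULL); (NULL, 8, Design); (NULL, 8, Eng); (NULL, NULL, Finance); (NULL, NULL, Ops); (NULL, NULL, NULL); (NULL, NULL, NULL)

FULL OUTER JOIN keeps every row from both sides; unmatched rows get NULL for the other side's columns.
Matching on e.dept_id = d.dept_id. A NULL in a compared column never satisfies the condition.
Matched pairs: 4; unmatched e rows kept: 4; unmatched d rows kept: 4.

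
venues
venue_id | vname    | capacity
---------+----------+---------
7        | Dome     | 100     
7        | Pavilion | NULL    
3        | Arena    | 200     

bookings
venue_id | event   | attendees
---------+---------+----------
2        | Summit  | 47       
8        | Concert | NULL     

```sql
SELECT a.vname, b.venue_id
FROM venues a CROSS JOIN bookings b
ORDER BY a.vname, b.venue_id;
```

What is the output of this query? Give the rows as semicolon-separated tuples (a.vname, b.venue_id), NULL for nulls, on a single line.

(Arena, 2); (Arena, 8); (Dome, 2); (Dome, 8); (Pavilion, 2); (Pavilion, 8)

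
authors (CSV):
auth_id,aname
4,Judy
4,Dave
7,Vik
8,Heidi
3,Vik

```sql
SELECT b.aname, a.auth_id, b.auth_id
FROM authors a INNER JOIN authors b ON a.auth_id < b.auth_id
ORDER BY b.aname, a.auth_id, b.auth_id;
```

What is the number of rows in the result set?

9

INNER JOIN keeps only pairs where the ON condition holds.
Matching on a.auth_id < b.auth_id.
- auth_id=4: 2 matching b row(s), so 2 row(s) emitted.
- auth_id=4: 2 matching b row(s), so 2 row(s) emitted.
- auth_id=7: 1 matching b row(s), so 1 row(s) emitted.
- auth_id=8: no matching b row, dropped.
- auth_id=3: 4 matching b row(s), so 4 row(s) emitted.
Total: 9 rows.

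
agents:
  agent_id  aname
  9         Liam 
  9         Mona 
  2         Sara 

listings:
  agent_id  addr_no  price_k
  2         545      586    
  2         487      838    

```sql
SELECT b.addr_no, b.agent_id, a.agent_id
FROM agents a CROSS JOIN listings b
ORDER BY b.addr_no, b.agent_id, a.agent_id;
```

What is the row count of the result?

6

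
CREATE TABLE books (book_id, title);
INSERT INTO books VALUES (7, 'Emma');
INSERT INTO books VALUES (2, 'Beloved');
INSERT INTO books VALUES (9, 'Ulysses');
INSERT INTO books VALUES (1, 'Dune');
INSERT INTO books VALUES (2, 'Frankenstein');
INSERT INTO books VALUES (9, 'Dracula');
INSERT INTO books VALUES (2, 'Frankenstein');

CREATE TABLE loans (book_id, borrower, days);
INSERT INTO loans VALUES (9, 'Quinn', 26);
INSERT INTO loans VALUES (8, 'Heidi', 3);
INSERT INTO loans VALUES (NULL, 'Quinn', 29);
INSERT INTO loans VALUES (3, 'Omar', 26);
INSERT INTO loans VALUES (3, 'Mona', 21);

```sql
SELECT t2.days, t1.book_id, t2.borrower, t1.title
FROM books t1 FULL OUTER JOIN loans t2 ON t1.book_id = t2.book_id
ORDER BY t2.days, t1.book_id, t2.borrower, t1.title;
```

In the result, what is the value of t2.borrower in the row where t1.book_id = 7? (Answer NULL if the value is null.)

FULL OUTER JOIN keeps every row from both sides; unmatched rows get NULL for the other side's columns.
Matching on t1.book_id = t2.book_id. A NULL in a compared column never satisfies the condition.
- t1 (book_id=7) has no partner → padded with NULL.
- t1 (book_id=2) has no partner → padded with NULL.
- t1 (book_id=9) pairs with 1 row(s) of t2.
- t1 (book_id=1) has no partner → padded with NULL.
- t1 (book_id=2) has no partner → padded with NULL.
- t1 (book_id=9) pairs with 1 row(s) of t2.
- t1 (book_id=2) has no partner → padded with NULL.
- plus 4 unmatched t2 row(s), each kept with NULL t1 columns.

NULL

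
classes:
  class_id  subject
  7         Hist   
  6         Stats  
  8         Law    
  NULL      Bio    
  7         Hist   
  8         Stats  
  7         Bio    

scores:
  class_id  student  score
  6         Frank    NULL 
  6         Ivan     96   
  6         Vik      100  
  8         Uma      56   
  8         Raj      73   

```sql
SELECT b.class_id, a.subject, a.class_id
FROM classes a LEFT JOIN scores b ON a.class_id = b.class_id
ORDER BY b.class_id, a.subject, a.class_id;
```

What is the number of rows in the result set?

11

LEFT JOIN keeps every row from `classes`; unmatched rows get NULL for `scores`'s columns.
Matching on a.class_id = b.class_id. A NULL in a compared column never satisfies the condition.
- a (class_id=7) has no partner → padded with NULL.
- a (class_id=6) pairs with 3 row(s) of b.
- a (class_id=8) pairs with 2 row(s) of b.
- a (class_id=NULL) has no partner → padded with NULL.
- a (class_id=7) has no partner → padded with NULL.
- a (class_id=8) pairs with 2 row(s) of b.
- a (class_id=7) has no partner → padded with NULL.
Total: 7 matched + 4 padded = 11 rows.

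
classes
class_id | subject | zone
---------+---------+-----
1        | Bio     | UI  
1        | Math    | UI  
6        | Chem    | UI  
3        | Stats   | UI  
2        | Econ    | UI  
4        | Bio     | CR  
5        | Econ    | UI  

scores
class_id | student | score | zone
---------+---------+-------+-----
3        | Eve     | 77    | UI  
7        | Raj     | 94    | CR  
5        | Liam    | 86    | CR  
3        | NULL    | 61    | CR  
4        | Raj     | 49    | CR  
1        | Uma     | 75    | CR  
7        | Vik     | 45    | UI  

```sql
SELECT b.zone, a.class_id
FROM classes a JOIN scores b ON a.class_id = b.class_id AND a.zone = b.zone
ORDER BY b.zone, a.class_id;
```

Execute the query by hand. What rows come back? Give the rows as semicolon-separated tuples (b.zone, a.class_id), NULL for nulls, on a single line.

(CR, 4); (UI, 3)

INNER JOIN keeps only pairs where the ON condition holds.
Matching on a.class_id = b.class_id AND a.zone = b.zone.
- a row (class_id=1, zone=UI): no match → dropped.
- a row (class_id=1, zone=UI): no match → dropped.
- a row (class_id=6, zone=UI): no match → dropped.
- a row (class_id=3, zone=UI): matches 1 b row(s) → 1 output row(s).
- a row (class_id=2, zone=UI): no match → dropped.
- a row (class_id=4, zone=CR): matches 1 b row(s) → 1 output row(s).
- a row (class_id=5, zone=UI): no match → dropped.
After projecting and ordering:
b.zone | a.class_id
CR | 4
UI | 3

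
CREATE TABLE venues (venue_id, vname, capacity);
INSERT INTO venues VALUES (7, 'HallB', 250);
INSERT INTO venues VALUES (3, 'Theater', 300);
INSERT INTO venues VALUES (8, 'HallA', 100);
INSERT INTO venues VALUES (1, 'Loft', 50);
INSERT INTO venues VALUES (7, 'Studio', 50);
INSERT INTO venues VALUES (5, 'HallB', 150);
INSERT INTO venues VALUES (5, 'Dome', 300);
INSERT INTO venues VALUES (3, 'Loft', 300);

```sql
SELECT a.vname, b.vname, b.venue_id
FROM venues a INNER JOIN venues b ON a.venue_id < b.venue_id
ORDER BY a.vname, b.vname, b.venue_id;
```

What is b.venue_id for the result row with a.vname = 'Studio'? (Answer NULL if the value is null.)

INNER JOIN keeps only pairs where the ON condition holds.
Matching on a.venue_id < b.venue_id.
- a (venue_id=7) pairs with 1 row(s) of b.
- a (venue_id=3) pairs with 5 row(s) of b.
- a (venue_id=8) has no partner → excluded.
- a (venue_id=1) pairs with 7 row(s) of b.
- a (venue_id=7) pairs with 1 row(s) of b.
- a (venue_id=5) pairs with 3 row(s) of b.
- a (venue_id=5) pairs with 3 row(s) of b.
- a (venue_id=3) pairs with 5 row(s) of b.

8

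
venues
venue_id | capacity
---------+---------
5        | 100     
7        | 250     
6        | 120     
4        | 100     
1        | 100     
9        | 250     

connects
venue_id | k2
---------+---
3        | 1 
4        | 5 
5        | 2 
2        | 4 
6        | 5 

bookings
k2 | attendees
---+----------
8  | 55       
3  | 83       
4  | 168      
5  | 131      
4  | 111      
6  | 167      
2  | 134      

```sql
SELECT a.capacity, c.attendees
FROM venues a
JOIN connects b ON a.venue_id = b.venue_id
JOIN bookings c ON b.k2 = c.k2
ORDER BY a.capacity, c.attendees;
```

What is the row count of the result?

3

Step 1 — a INNER JOIN b on venue_id → 3 row(s).
Then INNER JOIN `bookings c` on k2: keep only rows whose b.k2 appears in c.
Result: 3 row(s).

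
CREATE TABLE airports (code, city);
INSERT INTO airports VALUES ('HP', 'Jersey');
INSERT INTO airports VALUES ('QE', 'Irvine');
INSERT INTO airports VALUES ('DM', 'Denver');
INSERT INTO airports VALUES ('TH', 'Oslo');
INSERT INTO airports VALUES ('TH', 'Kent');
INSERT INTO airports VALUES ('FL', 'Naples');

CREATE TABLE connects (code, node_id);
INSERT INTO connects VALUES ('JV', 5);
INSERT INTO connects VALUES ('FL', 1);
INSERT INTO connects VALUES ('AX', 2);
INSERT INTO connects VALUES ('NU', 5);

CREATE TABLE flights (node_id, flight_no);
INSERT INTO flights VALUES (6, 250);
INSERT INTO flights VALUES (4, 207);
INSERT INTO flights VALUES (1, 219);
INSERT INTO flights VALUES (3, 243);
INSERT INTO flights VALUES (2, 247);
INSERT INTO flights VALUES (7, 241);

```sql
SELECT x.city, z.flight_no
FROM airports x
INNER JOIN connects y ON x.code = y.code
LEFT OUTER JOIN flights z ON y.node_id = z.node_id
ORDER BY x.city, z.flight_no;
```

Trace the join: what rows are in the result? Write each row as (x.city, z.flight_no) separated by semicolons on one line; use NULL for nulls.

(Naples, 219)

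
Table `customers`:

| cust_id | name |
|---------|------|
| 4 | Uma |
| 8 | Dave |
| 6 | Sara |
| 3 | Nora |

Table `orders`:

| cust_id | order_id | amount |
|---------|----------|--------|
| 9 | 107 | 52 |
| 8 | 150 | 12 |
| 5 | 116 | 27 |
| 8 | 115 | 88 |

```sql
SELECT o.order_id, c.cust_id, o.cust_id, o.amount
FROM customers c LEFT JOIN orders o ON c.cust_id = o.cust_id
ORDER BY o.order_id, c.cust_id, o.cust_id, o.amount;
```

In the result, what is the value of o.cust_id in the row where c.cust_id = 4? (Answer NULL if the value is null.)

NULL

LEFT JOIN keeps every row from `customers`; unmatched rows get NULL for `orders`'s columns.
Matching on c.cust_id = o.cust_id.
- c (cust_id=4) has no partner → padded with NULL.
- c (cust_id=8) pairs with 2 row(s) of o.
- c (cust_id=6) has no partner → padded with NULL.
- c (cust_id=3) has no partner → padded with NULL.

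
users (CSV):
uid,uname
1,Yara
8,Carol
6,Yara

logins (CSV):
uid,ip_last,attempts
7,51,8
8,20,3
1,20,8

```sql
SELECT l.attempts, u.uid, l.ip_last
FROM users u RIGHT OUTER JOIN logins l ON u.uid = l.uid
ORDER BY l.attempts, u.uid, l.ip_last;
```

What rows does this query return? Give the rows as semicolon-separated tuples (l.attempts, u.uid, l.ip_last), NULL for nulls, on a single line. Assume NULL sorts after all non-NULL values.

RIGHT JOIN keeps every row from `logins`; unmatched rows get NULL for `users`'s columns.
Matching on u.uid = l.uid.
- u[0] uid=1 → 1 match(es) in l → 1 row(s).
- u[1] uid=8 → 1 match(es) in l → 1 row(s).
- u[2] uid=6 → no match.
- 1 l row(s) had no u match → kept, u columns NULL.
After projecting and ordering:
l.attempts | u.uid | l.ip_last
3 | 8 | 20
8 | 1 | 20
8 | NULL | 51

(3, 8, 20); (8, 1, 20); (8, NULL, 51)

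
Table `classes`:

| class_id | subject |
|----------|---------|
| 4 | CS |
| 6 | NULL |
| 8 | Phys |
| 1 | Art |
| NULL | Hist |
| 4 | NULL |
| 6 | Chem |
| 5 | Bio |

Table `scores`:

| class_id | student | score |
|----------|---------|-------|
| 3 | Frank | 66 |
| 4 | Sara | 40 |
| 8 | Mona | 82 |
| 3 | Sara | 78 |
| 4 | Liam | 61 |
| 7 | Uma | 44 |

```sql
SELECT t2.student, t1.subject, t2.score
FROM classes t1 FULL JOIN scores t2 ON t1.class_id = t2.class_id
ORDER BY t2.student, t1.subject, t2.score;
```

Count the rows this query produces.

FULL OUTER JOIN keeps every row from both sides; unmatched rows get NULL for the other side's columns.
Matching on t1.class_id = t2.class_id. A NULL in a compared column never satisfies the condition.
- class_id=4: 2 matching t2 row(s), so 2 row(s) emitted.
- class_id=6: no t2 row matches, row kept with t2 columns NULL.
- class_id=8: 1 matching t2 row(s), so 1 row(s) emitted.
- class_id=1: no t2 row matches, row kept with t2 columns NULL.
- class_id=NULL: no t2 row matches, row kept with t2 columns NULL.
- class_id=4: 2 matching t2 row(s), so 2 row(s) emitted.
- class_id=6: no t2 row matches, row kept with t2 columns NULL.
- class_id=5: no t2 row matches, row kept with t2 columns NULL.
- 3 t2 row(s) had no t1 match → kept, t1 columns NULL.
Total: 5 matched + 8 padded = 13 rows.

13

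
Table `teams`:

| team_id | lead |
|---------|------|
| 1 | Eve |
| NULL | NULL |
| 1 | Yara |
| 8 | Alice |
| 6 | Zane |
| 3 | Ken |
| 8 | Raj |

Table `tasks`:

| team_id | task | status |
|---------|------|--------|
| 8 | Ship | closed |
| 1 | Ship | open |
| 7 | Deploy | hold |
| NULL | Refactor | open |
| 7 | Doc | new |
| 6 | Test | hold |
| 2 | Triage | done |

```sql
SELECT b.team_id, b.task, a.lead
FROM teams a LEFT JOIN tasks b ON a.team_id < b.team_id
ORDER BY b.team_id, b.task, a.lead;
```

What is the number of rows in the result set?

LEFT JOIN keeps every row from `teams`; unmatched rows get NULL for `tasks`'s columns.
Matching on a.team_id < b.team_id. A NULL in a compared column never satisfies the condition.
- team_id=1: 5 matching b row(s), so 5 row(s) emitted.
- team_id=NULL: no b row matches, row kept with b columns NULL.
- team_id=1: 5 matching b row(s), so 5 row(s) emitted.
- team_id=8: no b row matches, row kept with b columns NULL.
- team_id=6: 3 matching b row(s), so 3 row(s) emitted.
- team_id=3: 4 matching b row(s), so 4 row(s) emitted.
- team_id=8: no b row matches, row kept with b columns NULL.
Total: 17 matched + 3 padded = 20 rows.

20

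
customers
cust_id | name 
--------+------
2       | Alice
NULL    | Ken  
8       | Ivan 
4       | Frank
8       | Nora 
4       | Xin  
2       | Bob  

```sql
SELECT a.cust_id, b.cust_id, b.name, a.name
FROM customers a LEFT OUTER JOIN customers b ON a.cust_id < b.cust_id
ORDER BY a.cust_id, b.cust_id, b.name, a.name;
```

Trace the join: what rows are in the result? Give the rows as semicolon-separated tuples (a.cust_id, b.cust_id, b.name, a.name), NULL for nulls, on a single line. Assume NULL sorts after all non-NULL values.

(2, 4, Frank, Alice); (2, 4, Frank, Bob); (2, 4, Xin, Alice); (2, 4, Xin, Bob); (2, 8, Ivan, Alice); (2, 8, Ivan, Bob); (2, 8, Nora, Alice); (2, 8, Nora, Bob); (4, 8, Ivan, Frank); (4, 8, Ivan, Xin); (4, 8, Nora, Frank); (4, 8, Nora, Xin); (8, NULL, NULL, Ivan); (8, NULL, NULL, Nora); (NULL, NULL, NULL, Ken)

LEFT JOIN keeps every row from `customers a`; unmatched rows get NULL for `customers b`'s columns.
Matching on a.cust_id < b.cust_id. A NULL in a compared column never satisfies the condition.
- a row (cust_id=2): matches 4 b row(s) → 4 output row(s).
- a row (cust_id=NULL): no match → kept, b columns NULL.
- a row (cust_id=8): no match → kept, b columns NULL.
- a row (cust_id=4): matches 2 b row(s) → 2 output row(s).
- a row (cust_id=8): no match → kept, b columns NULL.
- a row (cust_id=4): matches 2 b row(s) → 2 output row(s).
- a row (cust_id=2): matches 4 b row(s) → 4 output row(s).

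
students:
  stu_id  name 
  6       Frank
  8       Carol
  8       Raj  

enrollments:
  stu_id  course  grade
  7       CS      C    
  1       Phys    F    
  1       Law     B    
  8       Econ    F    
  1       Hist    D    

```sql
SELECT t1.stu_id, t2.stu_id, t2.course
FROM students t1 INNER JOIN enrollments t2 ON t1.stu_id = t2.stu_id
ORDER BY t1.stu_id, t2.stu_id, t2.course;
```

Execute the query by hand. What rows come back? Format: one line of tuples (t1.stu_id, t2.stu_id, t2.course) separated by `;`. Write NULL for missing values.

(8, 8, Econ); (8, 8, Econ)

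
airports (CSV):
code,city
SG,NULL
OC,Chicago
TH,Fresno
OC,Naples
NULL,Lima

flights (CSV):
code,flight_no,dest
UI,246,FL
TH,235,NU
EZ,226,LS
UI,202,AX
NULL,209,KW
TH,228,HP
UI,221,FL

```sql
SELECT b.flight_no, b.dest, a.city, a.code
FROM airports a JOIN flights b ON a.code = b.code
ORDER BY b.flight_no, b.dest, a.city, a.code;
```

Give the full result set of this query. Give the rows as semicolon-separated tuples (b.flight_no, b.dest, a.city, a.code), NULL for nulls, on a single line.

(228, HP, Fresno, TH); (235, NU, Fresno, TH)

INNER JOIN keeps only pairs where the ON condition holds.
Matching on a.code = b.code. A NULL in a compared column never satisfies the condition.
- a[0] code=SG → no match; dropped.
- a[1] code=OC → no match; dropped.
- a[2] code=TH → 2 match(es) in b → 2 row(s).
- a[3] code=OC → no match; dropped.
- a[4] code=NULL → no match; dropped.
After projecting and ordering:
b.flight_no | b.dest | a.city | a.code
228 | HP | Fresno | TH
235 | NU | Fresno | TH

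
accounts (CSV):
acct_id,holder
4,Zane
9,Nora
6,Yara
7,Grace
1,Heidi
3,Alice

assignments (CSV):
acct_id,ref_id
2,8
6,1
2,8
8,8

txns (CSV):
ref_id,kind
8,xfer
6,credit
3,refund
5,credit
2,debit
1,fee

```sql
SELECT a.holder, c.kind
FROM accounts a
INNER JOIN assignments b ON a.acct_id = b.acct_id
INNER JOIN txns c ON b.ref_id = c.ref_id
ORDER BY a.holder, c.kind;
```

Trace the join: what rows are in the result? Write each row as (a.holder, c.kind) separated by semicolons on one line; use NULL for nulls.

(Yara, fee)

Joins associate left-to-right: accounts INNER JOIN assignments on acct_id gives 1 intermediate row(s).
Then INNER JOIN `txns c` on ref_id: keep only rows whose b.ref_id appears in c.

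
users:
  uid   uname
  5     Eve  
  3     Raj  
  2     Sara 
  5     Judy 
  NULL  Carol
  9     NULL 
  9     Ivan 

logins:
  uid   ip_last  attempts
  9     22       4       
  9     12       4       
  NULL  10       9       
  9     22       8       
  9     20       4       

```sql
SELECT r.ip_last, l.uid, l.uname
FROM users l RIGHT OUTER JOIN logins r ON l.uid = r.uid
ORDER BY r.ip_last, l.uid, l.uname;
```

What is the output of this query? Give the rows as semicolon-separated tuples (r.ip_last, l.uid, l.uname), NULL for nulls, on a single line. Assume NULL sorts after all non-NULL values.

RIGHT JOIN keeps every row from `logins`; unmatched rows get NULL for `users`'s columns.
Matching on l.uid = r.uid. A NULL in a compared column never satisfies the condition.
Matched pairs: 8; unmatched r rows kept: 1.

(10, NULL, NULL); (12, 9, Ivan); (12, 9, NULL); (20, 9, Ivan); (20, 9, NULL); (22, 9, Ivan); (22, 9, Ivan); (22, 9, NULL); (22, 9, NULL)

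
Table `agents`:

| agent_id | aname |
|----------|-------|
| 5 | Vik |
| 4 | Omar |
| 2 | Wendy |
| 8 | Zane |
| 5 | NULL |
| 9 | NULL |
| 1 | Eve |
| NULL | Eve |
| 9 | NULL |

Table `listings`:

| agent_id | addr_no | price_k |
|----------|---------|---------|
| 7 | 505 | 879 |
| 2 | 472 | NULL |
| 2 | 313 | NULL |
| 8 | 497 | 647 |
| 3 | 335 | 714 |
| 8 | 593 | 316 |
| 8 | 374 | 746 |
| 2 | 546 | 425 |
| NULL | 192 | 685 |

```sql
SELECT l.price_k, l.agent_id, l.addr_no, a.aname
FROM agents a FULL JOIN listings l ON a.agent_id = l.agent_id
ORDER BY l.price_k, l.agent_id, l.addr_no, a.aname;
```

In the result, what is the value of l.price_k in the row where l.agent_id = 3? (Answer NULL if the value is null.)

714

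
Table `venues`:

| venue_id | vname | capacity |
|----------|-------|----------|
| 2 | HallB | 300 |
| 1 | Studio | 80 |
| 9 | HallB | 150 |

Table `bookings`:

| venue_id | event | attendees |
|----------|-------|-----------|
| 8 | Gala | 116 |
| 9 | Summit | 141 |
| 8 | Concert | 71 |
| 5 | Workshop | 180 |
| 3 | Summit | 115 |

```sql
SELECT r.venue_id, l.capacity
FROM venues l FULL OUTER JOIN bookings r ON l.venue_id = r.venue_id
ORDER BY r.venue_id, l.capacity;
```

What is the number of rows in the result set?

FULL OUTER JOIN keeps every row from both sides; unmatched rows get NULL for the other side's columns.
Matching on l.venue_id = r.venue_id.
Matched pairs: 1; unmatched l rows kept: 2; unmatched r rows kept: 4.
Total: 1 matched + 6 padded = 7 rows.

7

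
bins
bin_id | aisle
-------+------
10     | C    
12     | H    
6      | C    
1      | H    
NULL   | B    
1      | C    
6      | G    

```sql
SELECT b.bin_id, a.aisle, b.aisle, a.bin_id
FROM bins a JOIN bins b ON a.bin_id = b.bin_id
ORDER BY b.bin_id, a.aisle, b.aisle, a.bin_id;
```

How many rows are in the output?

10

INNER JOIN keeps only pairs where the ON condition holds.
Matching on a.bin_id = b.bin_id. A NULL in a compared column never satisfies the condition.
- bin_id=10: 1 matching b row(s), so 1 row(s) emitted.
- bin_id=12: 1 matching b row(s), so 1 row(s) emitted.
- bin_id=6: 2 matching b row(s), so 2 row(s) emitted.
- bin_id=1: 2 matching b row(s), so 2 row(s) emitted.
- bin_id=NULL: no matching b row, dropped.
- bin_id=1: 2 matching b row(s), so 2 row(s) emitted.
- bin_id=6: 2 matching b row(s), so 2 row(s) emitted.
Total: 10 rows.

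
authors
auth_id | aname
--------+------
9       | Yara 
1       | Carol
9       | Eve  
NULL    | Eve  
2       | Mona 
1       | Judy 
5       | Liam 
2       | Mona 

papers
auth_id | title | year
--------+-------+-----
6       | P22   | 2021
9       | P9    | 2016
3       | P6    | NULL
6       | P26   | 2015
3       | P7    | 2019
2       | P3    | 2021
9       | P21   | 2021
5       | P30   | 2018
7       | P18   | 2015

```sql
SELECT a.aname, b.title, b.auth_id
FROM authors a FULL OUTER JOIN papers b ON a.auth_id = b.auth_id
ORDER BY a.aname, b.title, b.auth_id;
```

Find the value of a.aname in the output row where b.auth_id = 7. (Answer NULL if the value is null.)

NULL

FULL OUTER JOIN keeps every row from both sides; unmatched rows get NULL for the other side's columns.
Matching on a.auth_id = b.auth_id. A NULL in a compared column never satisfies the condition.
Matched pairs: 7; unmatched a rows kept: 3; unmatched b rows kept: 5.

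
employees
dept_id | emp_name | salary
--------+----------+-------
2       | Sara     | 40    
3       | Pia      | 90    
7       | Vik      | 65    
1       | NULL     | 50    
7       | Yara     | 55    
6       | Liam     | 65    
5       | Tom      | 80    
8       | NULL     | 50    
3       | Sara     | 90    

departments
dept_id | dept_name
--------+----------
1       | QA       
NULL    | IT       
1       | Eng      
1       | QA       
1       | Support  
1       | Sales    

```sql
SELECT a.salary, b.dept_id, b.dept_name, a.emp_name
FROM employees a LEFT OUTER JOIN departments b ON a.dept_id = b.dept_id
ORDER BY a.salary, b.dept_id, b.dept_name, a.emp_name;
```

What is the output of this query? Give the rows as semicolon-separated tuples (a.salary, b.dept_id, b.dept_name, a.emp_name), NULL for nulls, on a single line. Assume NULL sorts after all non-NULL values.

(40, NULL, NULL, Sara); (50, 1, Eng, NULL); (50, 1, QA, NULL); (50, 1, QA, NULL); (50, 1, Sales, NULL); (50, 1, Support, NULL); (50, NULL, NULL, NULL); (55, NULL, NULL, Yara); (65, NULL, NULL, Liam); (65, NULL, NULL, Vik); (80, NULL, NULL, Tom); (90, NULL, NULL, Pia); (90, NULL, NULL, Sara)

LEFT JOIN keeps every row from `employees`; unmatched rows get NULL for `departments`'s columns.
Matching on a.dept_id = b.dept_id. A NULL in a compared column never satisfies the condition.
Matched pairs: 5; unmatched a rows kept: 8.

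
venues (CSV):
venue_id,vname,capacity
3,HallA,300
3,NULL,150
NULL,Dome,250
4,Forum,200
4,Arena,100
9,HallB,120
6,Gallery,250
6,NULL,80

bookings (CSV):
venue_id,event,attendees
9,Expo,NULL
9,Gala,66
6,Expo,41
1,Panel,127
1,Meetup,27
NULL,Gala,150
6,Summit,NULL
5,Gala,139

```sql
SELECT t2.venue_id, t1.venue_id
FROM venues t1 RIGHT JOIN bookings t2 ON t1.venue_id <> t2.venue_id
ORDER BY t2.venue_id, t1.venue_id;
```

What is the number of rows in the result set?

RIGHT JOIN keeps every row from `bookings`; unmatched rows get NULL for `venues`'s columns.
Matching on t1.venue_id <> t2.venue_id. A NULL in a compared column never satisfies the condition.
- t1[0] venue_id=3 → 7 match(es) in t2 → 7 row(s).
- t1[1] venue_id=3 → 7 match(es) in t2 → 7 row(s).
- t1[2] venue_id=NULL → no match.
- t1[3] venue_id=4 → 7 match(es) in t2 → 7 row(s).
- t1[4] venue_id=4 → 7 match(es) in t2 → 7 row(s).
- t1[5] venue_id=9 → 5 match(es) in t2 → 5 row(s).
- t1[6] venue_id=6 → 5 match(es) in t2 → 5 row(s).
- t1[7] venue_id=6 → 5 match(es) in t2 → 5 row(s).
- 1 row(s) from t2 found no t1 partner → padded with NULL.
Total: 43 matched + 1 padded = 44 rows.

44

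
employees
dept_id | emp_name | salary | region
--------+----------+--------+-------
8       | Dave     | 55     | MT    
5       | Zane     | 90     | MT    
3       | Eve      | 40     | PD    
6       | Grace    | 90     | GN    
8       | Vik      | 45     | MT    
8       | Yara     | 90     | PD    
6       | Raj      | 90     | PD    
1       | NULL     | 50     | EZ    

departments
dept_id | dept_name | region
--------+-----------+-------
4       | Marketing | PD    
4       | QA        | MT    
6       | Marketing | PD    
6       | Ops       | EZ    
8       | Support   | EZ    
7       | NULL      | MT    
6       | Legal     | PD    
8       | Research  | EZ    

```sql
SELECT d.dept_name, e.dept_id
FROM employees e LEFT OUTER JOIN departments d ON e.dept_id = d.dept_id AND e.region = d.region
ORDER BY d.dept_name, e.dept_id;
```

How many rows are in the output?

LEFT JOIN keeps every row from `employees`; unmatched rows get NULL for `departments`'s columns.
Matching on e.dept_id = d.dept_id AND e.region = d.region.
Matched pairs: 2; unmatched e rows kept: 7.
Total: 2 matched + 7 padded = 9 rows.

9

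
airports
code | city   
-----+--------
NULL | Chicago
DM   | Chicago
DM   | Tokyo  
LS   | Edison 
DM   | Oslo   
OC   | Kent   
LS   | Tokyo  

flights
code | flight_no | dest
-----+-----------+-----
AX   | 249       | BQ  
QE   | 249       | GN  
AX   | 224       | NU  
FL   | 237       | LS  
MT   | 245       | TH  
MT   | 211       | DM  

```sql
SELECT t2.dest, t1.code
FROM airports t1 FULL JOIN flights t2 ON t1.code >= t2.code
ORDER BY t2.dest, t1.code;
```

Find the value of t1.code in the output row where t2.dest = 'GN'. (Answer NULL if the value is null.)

FULL OUTER JOIN keeps every row from both sides; unmatched rows get NULL for the other side's columns.
Matching on t1.code >= t2.code. A NULL in a compared column never satisfies the condition.
- t1 (code=NULL) has no partner → padded with NULL.
- t1 (code=DM) pairs with 2 row(s) of t2.
- t1 (code=DM) pairs with 2 row(s) of t2.
- t1 (code=LS) pairs with 3 row(s) of t2.
- t1 (code=DM) pairs with 2 row(s) of t2.
- t1 (code=OC) pairs with 5 row(s) of t2.
- t1 (code=LS) pairs with 3 row(s) of t2.
- 1 t2 row(s) had no t1 match → kept, t1 columns NULL.

NULL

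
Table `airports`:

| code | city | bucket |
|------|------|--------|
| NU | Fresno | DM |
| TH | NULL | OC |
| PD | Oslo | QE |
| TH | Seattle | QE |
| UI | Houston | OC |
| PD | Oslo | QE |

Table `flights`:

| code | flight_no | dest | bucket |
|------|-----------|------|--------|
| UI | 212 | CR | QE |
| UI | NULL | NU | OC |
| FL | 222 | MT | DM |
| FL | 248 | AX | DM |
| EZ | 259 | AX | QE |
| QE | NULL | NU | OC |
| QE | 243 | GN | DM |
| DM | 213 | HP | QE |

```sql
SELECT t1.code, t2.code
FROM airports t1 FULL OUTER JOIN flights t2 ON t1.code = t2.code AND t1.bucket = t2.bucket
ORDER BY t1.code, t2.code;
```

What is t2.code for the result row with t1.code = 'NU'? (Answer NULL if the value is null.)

NULL

FULL OUTER JOIN keeps every row from both sides; unmatched rows get NULL for the other side's columns.
Matching on t1.code = t2.code AND t1.bucket = t2.bucket.
- t1[0] code=NU, bucket=DM → no match; kept with NULLs on the t2 side.
- t1[1] code=TH, bucket=OC → no match; kept with NULLs on the t2 side.
- t1[2] code=PD, bucket=QE → no match; kept with NULLs on the t2 side.
- t1[3] code=TH, bucket=QE → no match; kept with NULLs on the t2 side.
- t1[4] code=UI, bucket=OC → 1 match(es) in t2 → 1 row(s).
- t1[5] code=PD, bucket=QE → no match; kept with NULLs on the t2 side.
- 7 row(s) from t2 found no t1 partner → padded with NULL.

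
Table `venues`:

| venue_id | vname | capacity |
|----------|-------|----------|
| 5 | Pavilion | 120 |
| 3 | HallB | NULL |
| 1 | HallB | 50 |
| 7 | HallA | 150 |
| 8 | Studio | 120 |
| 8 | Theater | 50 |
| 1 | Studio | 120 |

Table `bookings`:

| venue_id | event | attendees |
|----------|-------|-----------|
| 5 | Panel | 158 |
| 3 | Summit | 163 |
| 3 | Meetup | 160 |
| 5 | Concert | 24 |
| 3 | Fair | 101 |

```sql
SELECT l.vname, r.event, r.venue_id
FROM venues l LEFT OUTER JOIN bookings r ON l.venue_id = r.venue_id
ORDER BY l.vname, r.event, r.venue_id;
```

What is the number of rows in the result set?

LEFT JOIN keeps every row from `venues`; unmatched rows get NULL for `bookings`'s columns.
Matching on l.venue_id = r.venue_id.
- l (venue_id=5) pairs with 2 row(s) of r.
- l (venue_id=3) pairs with 3 row(s) of r.
- l (venue_id=1) has no partner → padded with NULL.
- l (venue_id=7) has no partner → padded with NULL.
- l (venue_id=8) has no partner → padded with NULL.
- l (venue_id=8) has no partner → padded with NULL.
- l (venue_id=1) has no partner → padded with NULL.
Total: 5 matched + 5 padded = 10 rows.

10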